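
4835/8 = 604 + 3/8  =  604.38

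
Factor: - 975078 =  - 2^1*3^4*13^1*463^1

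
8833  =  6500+2333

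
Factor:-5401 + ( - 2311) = - 7712 = - 2^5 * 241^1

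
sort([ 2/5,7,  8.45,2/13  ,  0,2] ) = [ 0, 2/13,2/5,2,7 , 8.45 ] 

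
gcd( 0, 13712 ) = 13712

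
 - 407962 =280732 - 688694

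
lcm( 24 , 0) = 0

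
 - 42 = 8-50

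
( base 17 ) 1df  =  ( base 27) JC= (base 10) 525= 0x20D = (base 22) 11J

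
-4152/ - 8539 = 4152/8539 = 0.49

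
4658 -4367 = 291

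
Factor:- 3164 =  -  2^2 * 7^1*113^1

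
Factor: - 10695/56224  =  -2^(  -  5 ) *3^1 *5^1*7^(  -  1 )* 23^1*31^1 * 251^( - 1)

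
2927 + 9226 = 12153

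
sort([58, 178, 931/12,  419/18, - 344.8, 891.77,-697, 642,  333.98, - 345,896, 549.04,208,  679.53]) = [ - 697, -345, - 344.8,419/18, 58, 931/12, 178, 208, 333.98,549.04, 642, 679.53, 891.77, 896 ] 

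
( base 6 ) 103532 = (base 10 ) 8624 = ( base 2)10000110110000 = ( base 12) 4BA8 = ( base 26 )CJI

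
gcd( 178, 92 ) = 2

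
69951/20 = 69951/20 = 3497.55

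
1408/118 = 11 + 55/59  =  11.93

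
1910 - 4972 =  -  3062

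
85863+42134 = 127997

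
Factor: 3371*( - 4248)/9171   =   - 2^3 * 59^1 * 1019^( - 1) * 3371^1 = -1591112/1019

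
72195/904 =79 + 779/904 = 79.86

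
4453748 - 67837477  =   - 63383729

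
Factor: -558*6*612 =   -  2048976 = - 2^4*3^5*17^1*31^1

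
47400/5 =9480 = 9480.00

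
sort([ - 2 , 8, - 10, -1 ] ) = [ - 10,-2, - 1,8]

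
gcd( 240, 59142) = 6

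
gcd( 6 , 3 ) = 3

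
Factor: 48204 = 2^2*3^2*13^1* 103^1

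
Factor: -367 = -367^1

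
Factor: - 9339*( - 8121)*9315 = 3^6*5^1*11^1*23^1*283^1*2707^1 = 706468406985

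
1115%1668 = 1115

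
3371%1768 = 1603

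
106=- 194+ 300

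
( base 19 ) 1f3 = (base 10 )649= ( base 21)19j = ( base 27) O1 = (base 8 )1211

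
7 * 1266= 8862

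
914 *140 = 127960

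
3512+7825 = 11337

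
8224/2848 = 2 + 79/89 = 2.89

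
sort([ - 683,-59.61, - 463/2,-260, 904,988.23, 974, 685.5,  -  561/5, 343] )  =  [ - 683,-260, - 463/2, - 561/5, - 59.61, 343, 685.5, 904, 974, 988.23]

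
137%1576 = 137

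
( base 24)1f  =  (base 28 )1B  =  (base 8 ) 47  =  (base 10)39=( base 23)1g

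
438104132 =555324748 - 117220616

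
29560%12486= 4588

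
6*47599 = 285594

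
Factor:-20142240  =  - 2^5 *3^1*5^1*29^1*1447^1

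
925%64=29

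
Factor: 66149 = 29^1*2281^1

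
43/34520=43/34520 = 0.00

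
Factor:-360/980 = -2^1*3^2*7^( - 2 ) = - 18/49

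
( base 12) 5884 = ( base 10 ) 9892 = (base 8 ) 23244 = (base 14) 3868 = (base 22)K9E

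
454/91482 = 227/45741 =0.00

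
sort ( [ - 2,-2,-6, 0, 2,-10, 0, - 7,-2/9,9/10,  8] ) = [ - 10,-7  , - 6, - 2, - 2, - 2/9 , 0,0, 9/10, 2, 8]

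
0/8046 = 0 = 0.00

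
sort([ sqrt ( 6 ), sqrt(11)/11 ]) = [sqrt(11)/11,sqrt(6 ) ] 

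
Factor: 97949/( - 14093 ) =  - 17^(- 1)*41^1*829^(-1 ) * 2389^1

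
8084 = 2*4042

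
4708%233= 48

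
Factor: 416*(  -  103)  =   - 2^5*13^1 *103^1 = -  42848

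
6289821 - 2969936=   3319885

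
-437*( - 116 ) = 50692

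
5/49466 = 5/49466 = 0.00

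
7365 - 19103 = - 11738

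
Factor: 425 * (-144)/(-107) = 61200/107 = 2^4*3^2*5^2 * 17^1*107^(  -  1) 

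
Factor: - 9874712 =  - 2^3*59^1*20921^1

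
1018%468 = 82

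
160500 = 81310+79190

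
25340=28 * 905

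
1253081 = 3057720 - 1804639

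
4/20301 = 4/20301 = 0.00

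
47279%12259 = 10502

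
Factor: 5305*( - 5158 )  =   - 2^1 *5^1*1061^1*2579^1 = - 27363190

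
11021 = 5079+5942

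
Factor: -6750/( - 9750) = 9/13=3^2*13^( - 1)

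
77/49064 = 77/49064 = 0.00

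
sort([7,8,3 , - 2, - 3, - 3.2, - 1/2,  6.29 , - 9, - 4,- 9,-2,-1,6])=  [ - 9, - 9, - 4, - 3.2, - 3, - 2, - 2, - 1, - 1/2,3, 6,6.29,7,  8]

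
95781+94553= 190334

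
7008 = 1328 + 5680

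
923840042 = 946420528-22580486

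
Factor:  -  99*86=-2^1*3^2*11^1*43^1 = -  8514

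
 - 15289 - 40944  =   - 56233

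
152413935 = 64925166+87488769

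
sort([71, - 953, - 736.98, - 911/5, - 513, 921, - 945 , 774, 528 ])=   [-953,  -  945,-736.98,  -  513, - 911/5, 71,528,774, 921]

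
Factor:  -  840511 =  - 7^1*167^1*719^1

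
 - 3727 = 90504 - 94231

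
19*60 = 1140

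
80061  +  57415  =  137476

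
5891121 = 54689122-48798001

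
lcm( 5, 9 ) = 45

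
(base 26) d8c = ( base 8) 21460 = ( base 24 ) FF8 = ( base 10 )9008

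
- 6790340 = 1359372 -8149712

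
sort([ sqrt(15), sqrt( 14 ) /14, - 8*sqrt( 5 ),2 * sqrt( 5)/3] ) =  [ - 8*sqrt( 5), sqrt (14 ) /14,  2* sqrt(5 ) /3, sqrt (15)] 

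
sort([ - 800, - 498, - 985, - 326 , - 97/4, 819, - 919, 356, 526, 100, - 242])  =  [ - 985,  -  919,-800, - 498,-326, - 242 , - 97/4, 100, 356,526, 819]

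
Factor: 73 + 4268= 3^1*1447^1 = 4341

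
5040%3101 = 1939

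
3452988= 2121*1628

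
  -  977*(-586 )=572522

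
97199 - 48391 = 48808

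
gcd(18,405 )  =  9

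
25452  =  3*8484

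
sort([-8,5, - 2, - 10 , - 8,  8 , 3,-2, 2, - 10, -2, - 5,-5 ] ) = [ - 10, - 10, - 8, - 8, -5, - 5, - 2, - 2, - 2,  2,3, 5,8] 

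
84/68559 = 28/22853 = 0.00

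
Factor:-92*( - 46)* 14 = 2^4*7^1 * 23^2 = 59248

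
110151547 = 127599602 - 17448055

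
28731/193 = 28731/193 = 148.87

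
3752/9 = 3752/9 = 416.89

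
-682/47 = -15 + 23/47 = -14.51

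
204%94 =16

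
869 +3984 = 4853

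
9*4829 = 43461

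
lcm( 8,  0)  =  0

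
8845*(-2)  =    -  17690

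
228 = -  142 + 370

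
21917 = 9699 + 12218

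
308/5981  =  308/5981 = 0.05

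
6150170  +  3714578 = 9864748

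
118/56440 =59/28220 = 0.00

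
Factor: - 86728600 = - 2^3*5^2 * 7^1*61949^1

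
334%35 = 19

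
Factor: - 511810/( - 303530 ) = 403/239 = 13^1*31^1*239^( - 1)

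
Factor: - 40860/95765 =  - 2^2*3^2 * 107^( - 1)*179^(-1 ) *227^1 = - 8172/19153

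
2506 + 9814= 12320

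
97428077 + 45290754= 142718831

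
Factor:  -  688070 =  - 2^1 * 5^1  *  83^1*829^1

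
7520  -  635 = 6885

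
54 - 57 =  -3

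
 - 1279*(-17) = 21743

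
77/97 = 77/97  =  0.79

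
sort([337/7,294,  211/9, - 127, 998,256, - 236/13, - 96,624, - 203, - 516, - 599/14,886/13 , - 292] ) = [ - 516,-292,-203, - 127, - 96, - 599/14, - 236/13, 211/9, 337/7,  886/13, 256, 294,624,998]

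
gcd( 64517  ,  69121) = 1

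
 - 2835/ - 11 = 2835/11  =  257.73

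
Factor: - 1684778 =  - 2^1*263^1*3203^1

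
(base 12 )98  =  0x74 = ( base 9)138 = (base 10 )116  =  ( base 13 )8C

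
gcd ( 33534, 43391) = 1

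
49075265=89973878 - 40898613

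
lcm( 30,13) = 390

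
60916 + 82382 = 143298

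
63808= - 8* ( - 7976)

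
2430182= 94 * 25853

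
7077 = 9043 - 1966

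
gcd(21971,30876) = 1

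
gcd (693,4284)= 63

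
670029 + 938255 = 1608284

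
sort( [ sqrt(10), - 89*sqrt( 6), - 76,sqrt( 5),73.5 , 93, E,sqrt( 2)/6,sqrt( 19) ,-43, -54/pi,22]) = [- 89 * sqrt( 6),- 76, - 43,-54/pi,sqrt( 2 ) /6,sqrt(5),E , sqrt (10), sqrt( 19), 22, 73.5, 93] 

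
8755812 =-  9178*( -954)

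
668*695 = 464260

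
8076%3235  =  1606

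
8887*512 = 4550144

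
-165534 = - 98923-66611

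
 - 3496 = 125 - 3621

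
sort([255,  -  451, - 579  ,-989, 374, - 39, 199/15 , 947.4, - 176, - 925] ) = [ - 989, - 925, - 579, - 451, - 176, - 39, 199/15,255, 374, 947.4] 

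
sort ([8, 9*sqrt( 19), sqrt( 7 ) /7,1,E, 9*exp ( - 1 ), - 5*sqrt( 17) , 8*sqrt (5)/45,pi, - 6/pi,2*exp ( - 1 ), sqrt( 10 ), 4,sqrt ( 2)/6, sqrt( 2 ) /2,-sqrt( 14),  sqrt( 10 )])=[ - 5*sqrt(17),-sqrt(14),- 6/pi, sqrt( 2 ) /6,sqrt( 7 ) /7,8*sqrt ( 5 ) /45, sqrt( 2 ) /2, 2*exp( - 1 ),1,E,  pi, sqrt( 10 ) , sqrt( 10), 9*exp(  -  1),  4,8, 9*sqrt(19 )] 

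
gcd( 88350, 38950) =950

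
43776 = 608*72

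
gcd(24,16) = 8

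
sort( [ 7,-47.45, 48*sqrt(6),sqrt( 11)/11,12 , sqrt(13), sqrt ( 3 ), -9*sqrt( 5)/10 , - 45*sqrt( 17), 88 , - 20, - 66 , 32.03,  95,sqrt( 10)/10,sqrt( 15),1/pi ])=[ - 45*sqrt( 17), - 66, - 47.45, -20,-9*sqrt( 5)/10, sqrt( 11)/11,sqrt( 10)/10, 1/pi, sqrt( 3),sqrt (13 ),sqrt (15), 7, 12,32.03 , 88,95  ,  48 *sqrt(6 )] 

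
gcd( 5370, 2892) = 6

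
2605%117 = 31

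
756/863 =756/863  =  0.88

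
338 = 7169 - 6831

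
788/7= 788/7 = 112.57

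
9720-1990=7730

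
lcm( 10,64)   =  320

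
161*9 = 1449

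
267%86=9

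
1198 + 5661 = 6859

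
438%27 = 6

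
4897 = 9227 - 4330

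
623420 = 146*4270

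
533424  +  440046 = 973470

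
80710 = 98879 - 18169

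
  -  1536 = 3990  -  5526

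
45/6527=45/6527 = 0.01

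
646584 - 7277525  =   - 6630941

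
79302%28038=23226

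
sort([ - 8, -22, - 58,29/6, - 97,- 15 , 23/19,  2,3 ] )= [-97, - 58, - 22, - 15,-8, 23/19,2, 3,29/6] 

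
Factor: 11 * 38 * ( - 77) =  - 2^1* 7^1*11^2*19^1 = - 32186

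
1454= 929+525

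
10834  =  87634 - 76800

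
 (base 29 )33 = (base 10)90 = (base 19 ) 4E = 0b1011010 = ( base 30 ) 30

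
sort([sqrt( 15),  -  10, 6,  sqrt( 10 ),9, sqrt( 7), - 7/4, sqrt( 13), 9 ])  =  [-10 , - 7/4, sqrt(7 ),sqrt(10 ),sqrt(13), sqrt( 15 ),6,9, 9]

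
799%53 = 4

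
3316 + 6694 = 10010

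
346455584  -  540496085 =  - 194040501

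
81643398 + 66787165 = 148430563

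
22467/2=11233 + 1/2 = 11233.50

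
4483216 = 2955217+1527999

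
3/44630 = 3/44630= 0.00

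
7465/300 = 24  +  53/60 = 24.88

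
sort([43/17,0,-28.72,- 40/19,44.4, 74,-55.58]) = [ -55.58,  -  28.72, - 40/19,0, 43/17, 44.4, 74]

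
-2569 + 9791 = 7222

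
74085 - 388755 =-314670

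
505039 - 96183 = 408856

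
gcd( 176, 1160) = 8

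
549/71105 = 549/71105 = 0.01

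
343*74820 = 25663260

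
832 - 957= - 125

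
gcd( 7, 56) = 7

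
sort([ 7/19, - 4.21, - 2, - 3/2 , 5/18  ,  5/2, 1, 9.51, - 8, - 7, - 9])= [ - 9,-8,-7, - 4.21 ,  -  2, - 3/2, 5/18,7/19,1,  5/2, 9.51 ]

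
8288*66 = 547008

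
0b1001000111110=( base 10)4670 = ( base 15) 15b5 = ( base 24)82E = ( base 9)6358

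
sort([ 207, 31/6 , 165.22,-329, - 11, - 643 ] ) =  [ - 643, - 329, - 11 , 31/6,165.22, 207]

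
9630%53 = 37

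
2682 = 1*2682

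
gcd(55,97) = 1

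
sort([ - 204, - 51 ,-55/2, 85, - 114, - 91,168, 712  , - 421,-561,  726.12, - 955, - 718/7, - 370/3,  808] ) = [ -955,  -  561, - 421, - 204,-370/3,-114, - 718/7,- 91, - 51, - 55/2, 85, 168,712 , 726.12,  808] 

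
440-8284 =-7844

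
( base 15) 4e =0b1001010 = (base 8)112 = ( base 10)74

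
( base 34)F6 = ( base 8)1004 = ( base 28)IC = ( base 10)516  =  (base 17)1D6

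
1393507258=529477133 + 864030125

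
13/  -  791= - 13/791   =  - 0.02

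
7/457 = 7/457 = 0.02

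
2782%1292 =198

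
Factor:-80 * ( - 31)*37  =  2^4*5^1 * 31^1*37^1 = 91760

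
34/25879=34/25879=0.00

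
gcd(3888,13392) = 432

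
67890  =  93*730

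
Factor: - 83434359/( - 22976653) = 3^1*7^( - 1 )*3282379^(-1 )*27811453^1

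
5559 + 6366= 11925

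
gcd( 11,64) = 1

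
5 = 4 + 1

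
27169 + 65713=92882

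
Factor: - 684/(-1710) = 2/5= 2^1*5^( - 1) 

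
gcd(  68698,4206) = 1402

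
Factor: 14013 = 3^4*173^1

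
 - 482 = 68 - 550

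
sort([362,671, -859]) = [ - 859,362, 671]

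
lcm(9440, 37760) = 37760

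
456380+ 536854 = 993234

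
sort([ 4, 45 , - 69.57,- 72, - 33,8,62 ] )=[ - 72 , - 69.57, - 33,4,8, 45, 62]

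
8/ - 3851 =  - 8/3851 = - 0.00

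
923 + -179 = 744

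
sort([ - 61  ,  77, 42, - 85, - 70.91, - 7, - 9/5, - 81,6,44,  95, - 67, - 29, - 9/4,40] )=[ - 85, - 81,  -  70.91, - 67, - 61, - 29, - 7, - 9/4, - 9/5,6,40,42,44 , 77,95] 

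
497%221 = 55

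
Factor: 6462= 2^1*3^2*359^1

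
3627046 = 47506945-43879899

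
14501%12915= 1586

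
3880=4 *970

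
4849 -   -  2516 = 7365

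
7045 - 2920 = 4125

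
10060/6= 1676 + 2/3 = 1676.67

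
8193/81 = 101 + 4/27= 101.15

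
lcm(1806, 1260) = 54180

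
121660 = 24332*5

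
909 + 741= 1650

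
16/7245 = 16/7245 =0.00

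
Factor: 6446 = 2^1*11^1 * 293^1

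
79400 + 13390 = 92790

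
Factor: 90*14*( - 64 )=-2^8 * 3^2*5^1*7^1 = -80640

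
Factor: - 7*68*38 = -18088  =  - 2^3*7^1*17^1*19^1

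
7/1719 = 7/1719 = 0.00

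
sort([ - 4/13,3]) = [-4/13,3 ] 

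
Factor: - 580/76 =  - 5^1*19^( - 1 )*29^1 =-145/19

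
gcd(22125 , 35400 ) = 4425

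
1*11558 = 11558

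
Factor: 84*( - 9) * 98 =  - 74088 = - 2^3*3^3*7^3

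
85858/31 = 2769  +  19/31 = 2769.61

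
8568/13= 8568/13 = 659.08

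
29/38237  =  29/38237= 0.00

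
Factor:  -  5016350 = - 2^1*5^2*41^1*2447^1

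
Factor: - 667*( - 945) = 3^3*5^1*7^1*23^1*29^1= 630315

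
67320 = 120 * 561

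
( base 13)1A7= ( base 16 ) 132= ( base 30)A6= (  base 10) 306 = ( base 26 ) bk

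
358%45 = 43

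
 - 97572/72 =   -  8131/6 = - 1355.17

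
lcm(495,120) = 3960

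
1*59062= 59062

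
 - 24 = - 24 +0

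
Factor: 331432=2^3 * 17^1*2437^1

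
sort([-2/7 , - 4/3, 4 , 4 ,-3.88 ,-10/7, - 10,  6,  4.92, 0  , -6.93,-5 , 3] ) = [ - 10,-6.93, - 5 , -3.88, - 10/7, - 4/3,  -  2/7, 0,3, 4,4,4.92, 6 ] 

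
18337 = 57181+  - 38844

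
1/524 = 1/524= 0.00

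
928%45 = 28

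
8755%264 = 43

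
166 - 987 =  - 821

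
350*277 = 96950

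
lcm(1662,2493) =4986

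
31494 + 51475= 82969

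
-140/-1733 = 140/1733 = 0.08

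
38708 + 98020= 136728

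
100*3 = 300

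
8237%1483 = 822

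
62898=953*66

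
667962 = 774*863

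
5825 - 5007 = 818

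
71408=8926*8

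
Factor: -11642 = -2^1*5821^1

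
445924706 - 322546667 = 123378039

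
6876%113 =96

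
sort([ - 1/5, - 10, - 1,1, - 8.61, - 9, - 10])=[ - 10,-10, - 9, - 8.61, - 1,- 1/5,1 ]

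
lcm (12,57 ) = 228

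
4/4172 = 1/1043 = 0.00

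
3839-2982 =857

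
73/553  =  73/553 = 0.13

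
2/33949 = 2/33949 = 0.00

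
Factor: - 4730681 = -743^1 *6367^1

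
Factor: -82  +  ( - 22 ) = - 104=-2^3 * 13^1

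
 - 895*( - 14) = 12530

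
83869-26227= 57642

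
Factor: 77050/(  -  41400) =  - 2^(  -  2)*3^( - 2) * 67^1 =-  67/36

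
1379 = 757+622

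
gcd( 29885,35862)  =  5977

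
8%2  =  0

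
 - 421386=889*( - 474 )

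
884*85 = 75140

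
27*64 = 1728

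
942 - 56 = 886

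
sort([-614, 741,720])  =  [ - 614, 720,741] 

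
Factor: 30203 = 30203^1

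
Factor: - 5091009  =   - 3^1*7^1*11^1* 22039^1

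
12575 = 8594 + 3981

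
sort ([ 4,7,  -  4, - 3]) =[ - 4, - 3,4,7] 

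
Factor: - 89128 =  - 2^3*13^1*857^1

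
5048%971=193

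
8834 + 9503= 18337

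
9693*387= 3751191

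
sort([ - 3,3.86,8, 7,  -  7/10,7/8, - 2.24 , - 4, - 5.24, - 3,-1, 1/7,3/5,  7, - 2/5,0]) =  [ - 5.24, - 4,  -  3,-3, - 2.24, - 1, -7/10, - 2/5, 0,1/7, 3/5,  7/8,3.86,7,7,  8 ]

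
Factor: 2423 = 2423^1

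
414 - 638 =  - 224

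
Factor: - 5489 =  - 11^1*499^1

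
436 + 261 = 697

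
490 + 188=678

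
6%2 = 0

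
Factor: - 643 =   -  643^1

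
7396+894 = 8290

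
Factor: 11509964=2^2*109^1*26399^1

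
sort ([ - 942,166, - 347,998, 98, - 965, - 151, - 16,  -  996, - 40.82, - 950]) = [ - 996, - 965, - 950, - 942, - 347, - 151, - 40.82,- 16,98 , 166,998] 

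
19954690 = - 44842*(  -  445 ) 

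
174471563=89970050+84501513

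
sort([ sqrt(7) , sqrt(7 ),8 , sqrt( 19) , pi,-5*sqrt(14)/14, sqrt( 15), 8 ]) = [-5*sqrt( 14)/14,sqrt(7), sqrt (7), pi,sqrt( 15),sqrt( 19), 8, 8] 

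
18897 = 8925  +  9972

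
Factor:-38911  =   - 167^1*233^1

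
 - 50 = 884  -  934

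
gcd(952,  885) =1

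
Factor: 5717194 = 2^1*7^1*43^1 * 9497^1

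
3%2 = 1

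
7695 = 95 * 81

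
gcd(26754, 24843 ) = 1911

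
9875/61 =9875/61= 161.89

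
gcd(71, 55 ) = 1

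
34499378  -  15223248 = 19276130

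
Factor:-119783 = -119783^1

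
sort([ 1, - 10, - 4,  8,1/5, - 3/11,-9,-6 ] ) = [ - 10, - 9, - 6,-4,- 3/11,1/5, 1,8] 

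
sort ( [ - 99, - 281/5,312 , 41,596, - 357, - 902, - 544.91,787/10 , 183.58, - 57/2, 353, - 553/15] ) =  [ - 902, - 544.91, - 357, - 99, - 281/5,- 553/15, - 57/2, 41,787/10, 183.58,312,353,596 ]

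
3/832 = 3/832 = 0.00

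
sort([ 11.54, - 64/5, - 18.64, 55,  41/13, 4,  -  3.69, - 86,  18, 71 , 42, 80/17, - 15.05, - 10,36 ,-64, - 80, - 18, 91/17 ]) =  [ - 86,  -  80,-64, - 18.64, - 18, - 15.05 , - 64/5,  -  10, - 3.69,41/13,4  ,  80/17, 91/17, 11.54, 18,36, 42,55,  71]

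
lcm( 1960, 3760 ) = 184240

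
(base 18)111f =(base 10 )6189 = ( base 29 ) 7ac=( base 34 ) 5C1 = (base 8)14055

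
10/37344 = 5/18672 = 0.00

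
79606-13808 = 65798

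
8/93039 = 8/93039 = 0.00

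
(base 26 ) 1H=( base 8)53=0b101011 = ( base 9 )47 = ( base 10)43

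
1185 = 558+627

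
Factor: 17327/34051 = 17^(-1)*2003^( - 1 )*17327^1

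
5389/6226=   5389/6226= 0.87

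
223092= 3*74364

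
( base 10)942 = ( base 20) 272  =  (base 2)1110101110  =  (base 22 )1KI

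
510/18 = 85/3 = 28.33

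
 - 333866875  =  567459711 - 901326586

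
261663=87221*3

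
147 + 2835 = 2982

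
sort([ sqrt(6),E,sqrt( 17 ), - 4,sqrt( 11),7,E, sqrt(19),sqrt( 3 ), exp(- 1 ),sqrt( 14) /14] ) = [ - 4, sqrt(14)/14 , exp( - 1 ) , sqrt( 3 ), sqrt(6 ),E, E, sqrt(11 ),sqrt( 17),sqrt( 19 ),7] 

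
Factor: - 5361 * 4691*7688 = -193341291288 = - 2^3*3^1*31^2*1787^1*4691^1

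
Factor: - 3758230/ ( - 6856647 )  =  2^1* 3^(  -  1)*5^1 * 53^1*79^( - 1)* 1013^1 * 4133^(-1)  =  536890/979521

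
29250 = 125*234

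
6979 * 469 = 3273151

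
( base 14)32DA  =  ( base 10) 8816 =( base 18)193e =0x2270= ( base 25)e2g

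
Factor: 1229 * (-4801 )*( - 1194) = 7045112226 = 2^1*3^1*199^1*1229^1*4801^1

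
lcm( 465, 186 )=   930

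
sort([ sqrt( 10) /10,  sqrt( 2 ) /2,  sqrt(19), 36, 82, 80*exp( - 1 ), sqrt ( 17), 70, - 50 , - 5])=[ - 50, - 5 , sqrt( 10)/10, sqrt(2) /2 , sqrt( 17 ),sqrt( 19 ) , 80*exp( - 1), 36, 70, 82]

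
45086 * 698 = 31470028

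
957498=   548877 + 408621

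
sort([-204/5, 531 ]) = [-204/5, 531] 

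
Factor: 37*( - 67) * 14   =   - 2^1*7^1*37^1*67^1 = - 34706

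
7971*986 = 7859406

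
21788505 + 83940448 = 105728953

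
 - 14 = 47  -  61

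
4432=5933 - 1501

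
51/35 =1+ 16/35 = 1.46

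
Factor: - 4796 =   -  2^2*11^1*109^1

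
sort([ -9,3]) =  [ - 9, 3]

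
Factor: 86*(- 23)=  - 2^1*23^1*43^1 = - 1978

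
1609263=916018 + 693245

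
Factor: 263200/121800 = 188/87 = 2^2*3^( - 1)*29^(-1)*47^1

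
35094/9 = 11698/3 = 3899.33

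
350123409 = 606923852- 256800443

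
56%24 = 8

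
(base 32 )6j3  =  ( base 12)3aab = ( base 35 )5I0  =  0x1A63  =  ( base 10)6755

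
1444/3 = 1444/3 =481.33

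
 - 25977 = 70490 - 96467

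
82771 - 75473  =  7298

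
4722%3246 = 1476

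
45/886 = 45/886 = 0.05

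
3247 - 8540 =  -5293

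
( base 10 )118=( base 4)1312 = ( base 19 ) 64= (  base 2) 1110110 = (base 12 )9A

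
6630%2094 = 348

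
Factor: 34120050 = 2^1*3^1*5^2*227467^1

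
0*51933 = 0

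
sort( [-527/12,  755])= [-527/12,755]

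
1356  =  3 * 452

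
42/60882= 7/10147 = 0.00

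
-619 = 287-906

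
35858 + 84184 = 120042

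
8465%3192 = 2081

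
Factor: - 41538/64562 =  - 20769/32281= - 3^1*7^1*19^( - 1)*23^1*43^1*1699^ ( - 1 ) 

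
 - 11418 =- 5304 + - 6114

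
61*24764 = 1510604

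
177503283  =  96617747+80885536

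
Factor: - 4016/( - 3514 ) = 2^3 *7^( - 1 )= 8/7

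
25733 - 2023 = 23710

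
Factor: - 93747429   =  -3^3*283^1* 12269^1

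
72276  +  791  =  73067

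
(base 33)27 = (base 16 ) 49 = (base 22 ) 37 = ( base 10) 73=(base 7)133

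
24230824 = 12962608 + 11268216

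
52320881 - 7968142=44352739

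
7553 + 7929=15482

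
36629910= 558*65645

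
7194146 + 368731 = 7562877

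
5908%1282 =780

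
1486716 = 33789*44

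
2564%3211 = 2564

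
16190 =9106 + 7084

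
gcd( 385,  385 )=385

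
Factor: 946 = 2^1 * 11^1*43^1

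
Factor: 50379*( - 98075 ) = -3^1 * 5^2*7^1*2399^1*3923^1 = -4940920425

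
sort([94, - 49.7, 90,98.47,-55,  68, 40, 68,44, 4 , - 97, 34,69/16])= [ - 97, - 55, - 49.7, 4, 69/16, 34,40, 44 , 68 , 68, 90, 94, 98.47 ]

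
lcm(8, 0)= 0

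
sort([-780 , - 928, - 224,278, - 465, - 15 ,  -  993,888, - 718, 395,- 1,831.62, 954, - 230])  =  [  -  993 ,-928,-780,-718, - 465,- 230, - 224, - 15, - 1,  278, 395, 831.62, 888,954 ] 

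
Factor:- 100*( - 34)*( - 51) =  - 173400 = - 2^3*3^1*5^2*17^2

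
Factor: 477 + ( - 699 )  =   - 222 = - 2^1 *3^1*37^1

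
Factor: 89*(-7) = -7^1*89^1= - 623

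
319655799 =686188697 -366532898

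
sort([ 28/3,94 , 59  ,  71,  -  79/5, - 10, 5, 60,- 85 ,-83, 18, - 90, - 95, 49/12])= [ - 95,-90,  -  85, - 83, -79/5, - 10,49/12, 5,  28/3,18,  59 , 60,71, 94]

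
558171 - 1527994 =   -  969823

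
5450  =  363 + 5087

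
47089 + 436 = 47525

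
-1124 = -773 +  - 351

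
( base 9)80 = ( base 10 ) 72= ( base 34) 24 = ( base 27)2I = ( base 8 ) 110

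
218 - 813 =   -  595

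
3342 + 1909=5251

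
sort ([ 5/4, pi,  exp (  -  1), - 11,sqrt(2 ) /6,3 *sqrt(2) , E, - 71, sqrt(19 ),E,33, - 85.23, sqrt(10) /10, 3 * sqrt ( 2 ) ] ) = [ -85.23, - 71,-11, sqrt( 2)/6,  sqrt( 10 )/10,exp( - 1 ),5/4,  E , E, pi,3 * sqrt( 2),  3*sqrt( 2 ), sqrt( 19), 33 ] 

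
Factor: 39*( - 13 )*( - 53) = 26871=3^1*13^2*53^1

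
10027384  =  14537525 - 4510141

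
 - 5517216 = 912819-6430035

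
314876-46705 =268171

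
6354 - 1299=5055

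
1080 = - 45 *(-24 ) 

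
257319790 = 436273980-178954190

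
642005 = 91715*7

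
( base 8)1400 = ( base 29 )qe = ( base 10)768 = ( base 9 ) 1043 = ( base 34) MK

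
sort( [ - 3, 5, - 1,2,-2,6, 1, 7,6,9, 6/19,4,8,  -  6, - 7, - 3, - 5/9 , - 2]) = [-7, - 6, - 3, - 3, - 2, - 2 , - 1, - 5/9 , 6/19 , 1,2, 4,5,6, 6,7,8,9]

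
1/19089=1/19089 =0.00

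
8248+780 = 9028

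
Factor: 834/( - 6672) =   -  2^( - 3)= - 1/8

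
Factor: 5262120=2^3 *3^2* 5^1*47^1*311^1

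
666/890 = 333/445 = 0.75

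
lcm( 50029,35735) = 250145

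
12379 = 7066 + 5313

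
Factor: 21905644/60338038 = 10952822/30169019 = 2^1*29^( - 1) * 41^1*133571^1*1040311^( - 1 )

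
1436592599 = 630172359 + 806420240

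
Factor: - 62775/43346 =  - 2^(-1 ) * 3^4*5^2*31^1  *21673^( - 1) 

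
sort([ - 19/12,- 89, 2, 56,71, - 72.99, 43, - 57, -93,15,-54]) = [ -93, - 89, - 72.99, - 57, - 54, - 19/12,2, 15, 43, 56 , 71 ] 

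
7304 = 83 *88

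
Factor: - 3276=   -  2^2*3^2 * 7^1*13^1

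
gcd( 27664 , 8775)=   13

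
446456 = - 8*(  -  55807 ) 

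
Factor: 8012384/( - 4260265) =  - 2^5* 5^ ( - 1 )*31^1*41^1*109^(-1)*197^1*7817^( - 1)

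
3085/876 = 3 + 457/876 = 3.52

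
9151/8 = 9151/8 = 1143.88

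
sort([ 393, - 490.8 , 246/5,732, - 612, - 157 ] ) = [ - 612, - 490.8, - 157,246/5,393, 732]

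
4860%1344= 828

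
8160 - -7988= 16148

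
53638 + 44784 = 98422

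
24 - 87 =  - 63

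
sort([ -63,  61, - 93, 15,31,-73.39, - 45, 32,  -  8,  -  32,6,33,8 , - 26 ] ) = [ - 93, - 73.39, - 63,-45, - 32, -26, - 8,6, 8,15,31, 32, 33,61]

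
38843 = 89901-51058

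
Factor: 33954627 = 3^1*7^1*17^1*95111^1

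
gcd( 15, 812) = 1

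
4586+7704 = 12290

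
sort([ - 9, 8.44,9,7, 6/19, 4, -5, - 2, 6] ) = [-9, - 5, - 2,6/19,4, 6,7, 8.44, 9 ]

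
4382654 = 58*75563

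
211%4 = 3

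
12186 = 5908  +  6278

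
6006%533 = 143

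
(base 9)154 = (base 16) 82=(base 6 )334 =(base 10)130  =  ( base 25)55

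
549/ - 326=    - 2+103/326 = - 1.68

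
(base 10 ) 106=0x6a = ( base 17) 64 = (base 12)8A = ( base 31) 3d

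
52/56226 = 26/28113=   0.00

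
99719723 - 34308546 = 65411177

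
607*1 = 607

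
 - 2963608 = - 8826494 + 5862886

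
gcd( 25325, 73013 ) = 1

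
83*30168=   2503944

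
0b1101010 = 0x6A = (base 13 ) 82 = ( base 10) 106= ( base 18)5G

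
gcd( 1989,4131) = 153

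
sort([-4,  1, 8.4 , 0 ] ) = [ - 4,  0,1 , 8.4] 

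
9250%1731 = 595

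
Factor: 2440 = 2^3*5^1*61^1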